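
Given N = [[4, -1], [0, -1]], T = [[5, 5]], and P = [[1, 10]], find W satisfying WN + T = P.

W = [[-1, -4]]

WN = P − T = [[-4, 5]].
Right-multiplying both sides by N⁻¹ gives W = (P − T)N⁻¹.
det N = -4; the adjugate gives N⁻¹ = [[1/4, -1/4], [0, -1]].
W = (P − T)N⁻¹ = [[-1, -4]].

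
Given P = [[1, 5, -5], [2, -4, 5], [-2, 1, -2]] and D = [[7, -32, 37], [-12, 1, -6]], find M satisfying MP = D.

M = [[-3, 4, -1], [-2, -2, 3]]

P is on the right of M, so right-multiply by P⁻¹: M = DP⁻¹.
det P = 3, so P⁻¹ = [[1, 5/3, 5/3], [-2, -4, -5], [-2, -11/3, -14/3]].
M = DP⁻¹ = [[7, -32, 37], [-12, 1, -6]] · [[1, 5/3, 5/3], [-2, -4, -5], [-2, -11/3, -14/3]] = [[-3, 4, -1], [-2, -2, 3]].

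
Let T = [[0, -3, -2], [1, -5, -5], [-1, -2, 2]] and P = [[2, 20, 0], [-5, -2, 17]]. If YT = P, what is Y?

Y = [[4, -4, -6], [-5, 1, 6]]

T is on the right of Y, so right-multiply by T⁻¹: Y = PT⁻¹.
det T = 5; the adjugate gives T⁻¹ = [[-4, 2, 1], [3/5, -2/5, -2/5], [-7/5, 3/5, 3/5]].
Y = PT⁻¹ = [[2, 20, 0], [-5, -2, 17]] · [[-4, 2, 1], [3/5, -2/5, -2/5], [-7/5, 3/5, 3/5]] = [[4, -4, -6], [-5, 1, 6]].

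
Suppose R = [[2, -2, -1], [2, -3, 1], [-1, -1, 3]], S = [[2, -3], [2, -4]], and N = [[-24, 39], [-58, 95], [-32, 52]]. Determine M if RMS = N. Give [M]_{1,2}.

-4

Left-multiply by R⁻¹ and right-multiply by S⁻¹: M = R⁻¹NS⁻¹.
R has determinant 3; R⁻¹ = [[-8/3, 7/3, -5/3], [-7/3, 5/3, -4/3], [-5/3, 4/3, -2/3]].
det S = -2, so S⁻¹ = [[2, -3/2], [1, -1]].
R⁻¹N = [[-18, 31], [2, -2], [-16, 27]].
M = (R⁻¹N)S⁻¹ = [[-5, -4], [2, -1], [-5, -3]].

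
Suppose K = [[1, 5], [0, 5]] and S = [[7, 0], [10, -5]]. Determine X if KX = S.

Left-multiplying both sides by K⁻¹ gives X = K⁻¹S.
det K = 5, so K⁻¹ = [[1, -1], [0, 1/5]].
X = K⁻¹S = [[1, -1], [0, 1/5]] · [[7, 0], [10, -5]] = [[-3, 5], [2, -1]].

X = [[-3, 5], [2, -1]]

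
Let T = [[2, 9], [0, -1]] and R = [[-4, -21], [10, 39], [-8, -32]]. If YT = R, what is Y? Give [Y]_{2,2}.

T is on the right of Y, so right-multiply by T⁻¹: Y = RT⁻¹.
det T = -2, so T⁻¹ = [[1/2, 9/2], [0, -1]].
Y = RT⁻¹ = [[-4, -21], [10, 39], [-8, -32]] · [[1/2, 9/2], [0, -1]] = [[-2, 3], [5, 6], [-4, -4]].

6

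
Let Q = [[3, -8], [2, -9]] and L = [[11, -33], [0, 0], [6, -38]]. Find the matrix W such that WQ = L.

Since Q sits to the right of W, W = LQ⁻¹.
det Q = -11; the adjugate gives Q⁻¹ = [[9/11, -8/11], [2/11, -3/11]].
W = LQ⁻¹ = [[11, -33], [0, 0], [6, -38]] · [[9/11, -8/11], [2/11, -3/11]] = [[3, 1], [0, 0], [-2, 6]].

W = [[3, 1], [0, 0], [-2, 6]]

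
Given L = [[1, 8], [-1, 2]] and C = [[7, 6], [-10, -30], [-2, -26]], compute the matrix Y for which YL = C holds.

Y = [[2, -5], [-5, 5], [-3, -1]]

Since L sits to the right of Y, Y = CL⁻¹.
L has determinant 10; L⁻¹ = [[1/5, -4/5], [1/10, 1/10]].
Y = CL⁻¹ = [[7, 6], [-10, -30], [-2, -26]] · [[1/5, -4/5], [1/10, 1/10]] = [[2, -5], [-5, 5], [-3, -1]].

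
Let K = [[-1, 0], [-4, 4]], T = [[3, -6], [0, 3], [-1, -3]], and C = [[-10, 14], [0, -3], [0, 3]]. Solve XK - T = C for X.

X = [[-1, 2], [0, 0], [1, 0]]

XK = C + T = [[-7, 8], [0, 0], [-1, 0]].
K is on the right of X, so right-multiply by K⁻¹: X = (C + T)K⁻¹.
det K = -4; the adjugate gives K⁻¹ = [[-1, 0], [-1, 1/4]].
X = (C + T)K⁻¹ = [[-1, 2], [0, 0], [1, 0]].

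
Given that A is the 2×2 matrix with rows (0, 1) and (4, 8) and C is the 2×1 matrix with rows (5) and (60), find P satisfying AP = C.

A is on the left of P, so left-multiply by A⁻¹: P = A⁻¹C.
A has determinant -4; A⁻¹ = [[-2, 1/4], [1, 0]].
P = A⁻¹C = [[-2, 1/4], [1, 0]] · [[5], [60]] = [[5], [5]].

P = [[5], [5]]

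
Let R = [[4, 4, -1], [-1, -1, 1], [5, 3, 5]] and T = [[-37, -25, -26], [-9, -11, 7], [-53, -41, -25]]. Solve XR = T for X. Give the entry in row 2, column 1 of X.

-4

Right-multiplying both sides by R⁻¹ gives X = TR⁻¹.
R has determinant 6; R⁻¹ = [[-4/3, -23/6, 1/2], [5/3, 25/6, -1/2], [1/3, 4/3, 0]].
X = TR⁻¹ = [[-37, -25, -26], [-9, -11, 7], [-53, -41, -25]] · [[-4/3, -23/6, 1/2], [5/3, 25/6, -1/2], [1/3, 4/3, 0]] = [[-1, 3, -6], [-4, -2, 1], [-6, -1, -6]].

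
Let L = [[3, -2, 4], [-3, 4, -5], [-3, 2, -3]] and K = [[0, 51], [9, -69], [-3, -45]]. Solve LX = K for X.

Left-multiplying both sides by L⁻¹ gives X = L⁻¹K.
det L = 6; the adjugate gives L⁻¹ = [[-1/3, 1/3, -1], [1, 1/2, 1/2], [1, 0, 1]].
X = L⁻¹K = [[-1/3, 1/3, -1], [1, 1/2, 1/2], [1, 0, 1]] · [[0, 51], [9, -69], [-3, -45]] = [[6, 5], [3, -6], [-3, 6]].

X = [[6, 5], [3, -6], [-3, 6]]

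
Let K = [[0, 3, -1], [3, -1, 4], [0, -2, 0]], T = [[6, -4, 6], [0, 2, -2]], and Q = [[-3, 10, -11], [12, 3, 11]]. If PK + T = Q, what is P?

PK = Q − T = [[-9, 14, -17], [12, 1, 13]].
K is on the right of P, so right-multiply by K⁻¹: P = (Q − T)K⁻¹.
K has determinant 6; K⁻¹ = [[4/3, 1/3, 11/6], [0, 0, -1/2], [-1, 0, -3/2]].
P = (Q − T)K⁻¹ = [[5, -3, 2], [3, 4, 2]].

P = [[5, -3, 2], [3, 4, 2]]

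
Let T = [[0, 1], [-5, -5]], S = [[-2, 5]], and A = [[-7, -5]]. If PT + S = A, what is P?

P = [[-5, 1]]

PT = A − S = [[-5, -10]].
Right-multiplying both sides by T⁻¹ gives P = (A − S)T⁻¹.
det T = 5, so T⁻¹ = [[-1, -1/5], [1, 0]].
P = (A − S)T⁻¹ = [[-5, 1]].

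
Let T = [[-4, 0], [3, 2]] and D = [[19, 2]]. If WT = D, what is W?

W = [[-4, 1]]

Since T sits to the right of W, W = DT⁻¹.
det T = -8; the adjugate gives T⁻¹ = [[-1/4, 0], [3/8, 1/2]].
W = DT⁻¹ = [[19, 2]] · [[-1/4, 0], [3/8, 1/2]] = [[-4, 1]].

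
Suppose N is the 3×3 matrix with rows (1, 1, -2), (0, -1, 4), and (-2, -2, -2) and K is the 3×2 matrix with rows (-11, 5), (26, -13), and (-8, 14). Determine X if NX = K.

Since N multiplies X on the left, X = N⁻¹K.
det N = 6, so N⁻¹ = [[5/3, 1, 1/3], [-4/3, -1, -2/3], [-1/3, 0, -1/6]].
X = N⁻¹K = [[5/3, 1, 1/3], [-4/3, -1, -2/3], [-1/3, 0, -1/6]] · [[-11, 5], [26, -13], [-8, 14]] = [[5, 0], [-6, -3], [5, -4]].

X = [[5, 0], [-6, -3], [5, -4]]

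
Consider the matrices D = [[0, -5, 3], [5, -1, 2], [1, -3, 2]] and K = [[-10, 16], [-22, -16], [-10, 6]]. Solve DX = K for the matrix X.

X = [[-4, -3], [2, -5], [0, -3]]

D is on the left of X, so left-multiply by D⁻¹: X = D⁻¹K.
D has determinant -2; D⁻¹ = [[-2, -1/2, 7/2], [4, 3/2, -15/2], [7, 5/2, -25/2]].
X = D⁻¹K = [[-2, -1/2, 7/2], [4, 3/2, -15/2], [7, 5/2, -25/2]] · [[-10, 16], [-22, -16], [-10, 6]] = [[-4, -3], [2, -5], [0, -3]].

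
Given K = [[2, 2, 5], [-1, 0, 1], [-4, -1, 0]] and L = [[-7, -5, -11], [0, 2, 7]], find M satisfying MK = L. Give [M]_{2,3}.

K is on the right of M, so right-multiply by K⁻¹: M = LK⁻¹.
det K = -1, so K⁻¹ = [[-1, 5, -2], [4, -20, 7], [-1, 6, -2]].
M = LK⁻¹ = [[-7, -5, -11], [0, 2, 7]] · [[-1, 5, -2], [4, -20, 7], [-1, 6, -2]] = [[-2, -1, 1], [1, 2, 0]].

0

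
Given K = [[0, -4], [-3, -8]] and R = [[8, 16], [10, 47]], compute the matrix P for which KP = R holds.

K is on the left of P, so left-multiply by K⁻¹: P = K⁻¹R.
det K = -12; the adjugate gives K⁻¹ = [[2/3, -1/3], [-1/4, 0]].
P = K⁻¹R = [[2/3, -1/3], [-1/4, 0]] · [[8, 16], [10, 47]] = [[2, -5], [-2, -4]].

P = [[2, -5], [-2, -4]]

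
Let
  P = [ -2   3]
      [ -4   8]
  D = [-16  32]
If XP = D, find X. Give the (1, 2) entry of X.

4

Right-multiplying both sides by P⁻¹ gives X = DP⁻¹.
P has determinant -4; P⁻¹ = [[-2, 3/4], [-1, 1/2]].
X = DP⁻¹ = [[-16, 32]] · [[-2, 3/4], [-1, 1/2]] = [[0, 4]].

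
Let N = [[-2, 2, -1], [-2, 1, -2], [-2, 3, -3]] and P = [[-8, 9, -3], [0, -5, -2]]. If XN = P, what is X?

X = [[5, -1, 0], [-3, 4, -1]]

Right-multiplying both sides by N⁻¹ gives X = PN⁻¹.
det N = -6; the adjugate gives N⁻¹ = [[-1/2, -1/2, 1/2], [1/3, -2/3, 1/3], [2/3, -1/3, -1/3]].
X = PN⁻¹ = [[-8, 9, -3], [0, -5, -2]] · [[-1/2, -1/2, 1/2], [1/3, -2/3, 1/3], [2/3, -1/3, -1/3]] = [[5, -1, 0], [-3, 4, -1]].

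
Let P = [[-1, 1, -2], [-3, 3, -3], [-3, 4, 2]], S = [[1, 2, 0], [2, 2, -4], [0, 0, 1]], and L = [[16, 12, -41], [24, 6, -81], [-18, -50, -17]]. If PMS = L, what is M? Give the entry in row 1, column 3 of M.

-5

Left-multiply by P⁻¹ and right-multiply by S⁻¹: M = P⁻¹LS⁻¹.
det P = 3, so P⁻¹ = [[6, -10/3, 1], [5, -8/3, 1], [-1, 1/3, 0]].
det S = -2; the adjugate gives S⁻¹ = [[-1, 1, 4], [1, -1/2, -2], [0, 0, 1]].
P⁻¹L = [[-2, 2, 7], [-2, -6, -6], [-8, -10, 14]].
M = (P⁻¹L)S⁻¹ = [[4, -3, -5], [-4, 1, -2], [-2, -3, 2]].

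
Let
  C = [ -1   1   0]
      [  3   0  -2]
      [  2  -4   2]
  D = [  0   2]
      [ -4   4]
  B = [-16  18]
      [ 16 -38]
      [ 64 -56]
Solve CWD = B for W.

Isolating W: multiply by C⁻¹ from the left and D⁻¹ from the right, so W = C⁻¹BD⁻¹.
det C = -2, so C⁻¹ = [[4, 1, 1], [5, 1, 1], [6, 1, 3/2]].
D has determinant 8; D⁻¹ = [[1/2, -1/4], [1/2, 0]].
C⁻¹B = [[16, -22], [0, -4], [16, -14]].
W = (C⁻¹B)D⁻¹ = [[-3, -4], [-2, 0], [1, -4]].

W = [[-3, -4], [-2, 0], [1, -4]]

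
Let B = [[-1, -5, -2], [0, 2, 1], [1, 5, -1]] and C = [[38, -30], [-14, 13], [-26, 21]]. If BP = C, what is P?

P = [[-5, -1], [-5, 5], [-4, 3]]

B is on the left of P, so left-multiply by B⁻¹: P = B⁻¹C.
det B = 6; the adjugate gives B⁻¹ = [[-7/6, -5/2, -1/6], [1/6, 1/2, 1/6], [-1/3, 0, -1/3]].
P = B⁻¹C = [[-7/6, -5/2, -1/6], [1/6, 1/2, 1/6], [-1/3, 0, -1/3]] · [[38, -30], [-14, 13], [-26, 21]] = [[-5, -1], [-5, 5], [-4, 3]].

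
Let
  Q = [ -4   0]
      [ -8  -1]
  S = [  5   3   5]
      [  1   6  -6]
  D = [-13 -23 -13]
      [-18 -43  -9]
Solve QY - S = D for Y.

Y = [[2, 5, 2], [1, -3, -1]]

QY = D + S = [[-8, -20, -8], [-17, -37, -15]].
Left-multiplying both sides by Q⁻¹ gives Y = Q⁻¹(D + S).
Q has determinant 4; Q⁻¹ = [[-1/4, 0], [2, -1]].
Y = Q⁻¹(D + S) = [[2, 5, 2], [1, -3, -1]].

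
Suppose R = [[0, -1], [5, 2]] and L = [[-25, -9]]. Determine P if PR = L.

Right-multiplying both sides by R⁻¹ gives P = LR⁻¹.
R has determinant 5; R⁻¹ = [[2/5, 1/5], [-1, 0]].
P = LR⁻¹ = [[-25, -9]] · [[2/5, 1/5], [-1, 0]] = [[-1, -5]].

P = [[-1, -5]]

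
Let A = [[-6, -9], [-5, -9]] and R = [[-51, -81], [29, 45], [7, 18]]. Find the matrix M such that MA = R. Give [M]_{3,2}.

-5

A is on the right of M, so right-multiply by A⁻¹: M = RA⁻¹.
det A = 9, so A⁻¹ = [[-1, 1], [5/9, -2/3]].
M = RA⁻¹ = [[-51, -81], [29, 45], [7, 18]] · [[-1, 1], [5/9, -2/3]] = [[6, 3], [-4, -1], [3, -5]].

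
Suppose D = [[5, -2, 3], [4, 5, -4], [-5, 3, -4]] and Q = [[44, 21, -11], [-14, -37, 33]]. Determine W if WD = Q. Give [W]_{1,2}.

6

Right-multiplying both sides by D⁻¹ gives W = QD⁻¹.
D has determinant -1; D⁻¹ = [[8, -1, 7], [-36, 5, -32], [-37, 5, -33]].
W = QD⁻¹ = [[44, 21, -11], [-14, -37, 33]] · [[8, -1, 7], [-36, 5, -32], [-37, 5, -33]] = [[3, 6, -1], [-1, -6, -3]].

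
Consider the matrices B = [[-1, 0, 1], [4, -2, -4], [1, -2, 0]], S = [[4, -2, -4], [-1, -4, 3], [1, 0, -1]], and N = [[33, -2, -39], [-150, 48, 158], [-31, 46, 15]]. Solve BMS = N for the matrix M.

M = [[-3, 0, -1], [2, 4, 5], [4, -3, 1]]

M = B⁻¹NS⁻¹ (apply B⁻¹ on the left and S⁻¹ on the right).
det B = 2; the adjugate gives B⁻¹ = [[-4, -1, 1], [-2, -1/2, 0], [-3, -1, 1]].
det S = -4, so S⁻¹ = [[-1, 1/2, 11/2], [-1/2, 0, 2], [-1, 1/2, 9/2]].
B⁻¹N = [[-13, 6, 13], [9, -20, -1], [20, 4, -26]].
M = (B⁻¹N)S⁻¹ = [[-3, 0, -1], [2, 4, 5], [4, -3, 1]].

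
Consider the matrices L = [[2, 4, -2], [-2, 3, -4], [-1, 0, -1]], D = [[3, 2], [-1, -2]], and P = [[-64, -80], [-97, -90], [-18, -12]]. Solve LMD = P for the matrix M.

M = [[2, 2], [-2, 5], [4, -2]]

Left-multiply by L⁻¹ and right-multiply by D⁻¹: M = L⁻¹PD⁻¹.
det L = -4; the adjugate gives L⁻¹ = [[3/4, -1, 5/2], [-1/2, 1, -3], [-3/4, 1, -7/2]].
D has determinant -4; D⁻¹ = [[1/2, 1/2], [-1/4, -3/4]].
L⁻¹P = [[4, 0], [-11, -14], [14, 12]].
M = (L⁻¹P)D⁻¹ = [[2, 2], [-2, 5], [4, -2]].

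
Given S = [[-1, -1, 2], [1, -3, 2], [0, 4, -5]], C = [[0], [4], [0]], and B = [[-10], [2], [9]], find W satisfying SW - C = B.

W = [[4], [-4], [-5]]

SW = B + C = [[-10], [6], [9]].
Since S multiplies W on the left, W = S⁻¹(B + C).
det S = -4; the adjugate gives S⁻¹ = [[-7/4, -3/4, -1], [-5/4, -5/4, -1], [-1, -1, -1]].
W = S⁻¹(B + C) = [[4], [-4], [-5]].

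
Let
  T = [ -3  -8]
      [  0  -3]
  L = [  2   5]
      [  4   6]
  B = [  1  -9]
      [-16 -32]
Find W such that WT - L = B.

W = [[-1, 4], [4, -2]]

WT = B + L = [[3, -4], [-12, -26]].
T is on the right of W, so right-multiply by T⁻¹: W = (B + L)T⁻¹.
det T = 9; the adjugate gives T⁻¹ = [[-1/3, 8/9], [0, -1/3]].
W = (B + L)T⁻¹ = [[-1, 4], [4, -2]].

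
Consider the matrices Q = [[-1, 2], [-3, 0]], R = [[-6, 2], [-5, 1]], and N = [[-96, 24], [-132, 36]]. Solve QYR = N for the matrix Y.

Y = [[-4, -4], [1, 4]]

Left-multiply by Q⁻¹ and right-multiply by R⁻¹: Y = Q⁻¹NR⁻¹.
det Q = 6, so Q⁻¹ = [[0, -1/3], [1/2, -1/6]].
det R = 4, so R⁻¹ = [[1/4, -1/2], [5/4, -3/2]].
Q⁻¹N = [[44, -12], [-26, 6]].
Y = (Q⁻¹N)R⁻¹ = [[-4, -4], [1, 4]].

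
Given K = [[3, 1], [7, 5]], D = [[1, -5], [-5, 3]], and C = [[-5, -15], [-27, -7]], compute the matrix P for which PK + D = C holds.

P = [[5, -3], [-5, -1]]

PK = C − D = [[-6, -10], [-22, -10]].
Since K sits to the right of P, P = (C − D)K⁻¹.
K has determinant 8; K⁻¹ = [[5/8, -1/8], [-7/8, 3/8]].
P = (C − D)K⁻¹ = [[5, -3], [-5, -1]].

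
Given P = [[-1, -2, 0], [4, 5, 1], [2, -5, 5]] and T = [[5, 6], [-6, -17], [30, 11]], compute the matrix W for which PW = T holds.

W = [[5, -2], [-5, -2], [-1, 1]]

Since P multiplies W on the left, W = P⁻¹T.
P has determinant 6; P⁻¹ = [[5, 5/3, -1/3], [-3, -5/6, 1/6], [-5, -3/2, 1/2]].
W = P⁻¹T = [[5, 5/3, -1/3], [-3, -5/6, 1/6], [-5, -3/2, 1/2]] · [[5, 6], [-6, -17], [30, 11]] = [[5, -2], [-5, -2], [-1, 1]].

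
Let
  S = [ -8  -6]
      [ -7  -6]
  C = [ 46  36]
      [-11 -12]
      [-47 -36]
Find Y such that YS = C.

S is on the right of Y, so right-multiply by S⁻¹: Y = CS⁻¹.
det S = 6, so S⁻¹ = [[-1, 1], [7/6, -4/3]].
Y = CS⁻¹ = [[46, 36], [-11, -12], [-47, -36]] · [[-1, 1], [7/6, -4/3]] = [[-4, -2], [-3, 5], [5, 1]].

Y = [[-4, -2], [-3, 5], [5, 1]]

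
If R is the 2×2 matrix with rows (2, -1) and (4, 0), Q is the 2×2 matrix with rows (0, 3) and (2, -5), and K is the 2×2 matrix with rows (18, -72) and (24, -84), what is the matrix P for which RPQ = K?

Isolating P: multiply by R⁻¹ from the left and Q⁻¹ from the right, so P = R⁻¹KQ⁻¹.
det R = 4; the adjugate gives R⁻¹ = [[0, 1/4], [-1, 1/2]].
Q has determinant -6; Q⁻¹ = [[5/6, 1/2], [1/3, 0]].
R⁻¹K = [[6, -21], [-6, 30]].
P = (R⁻¹K)Q⁻¹ = [[-2, 3], [5, -3]].

P = [[-2, 3], [5, -3]]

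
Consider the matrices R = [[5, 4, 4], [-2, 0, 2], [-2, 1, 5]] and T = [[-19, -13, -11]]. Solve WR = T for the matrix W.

W = [[-3, 3, -1]]

R is on the right of W, so right-multiply by R⁻¹: W = TR⁻¹.
det R = 6; the adjugate gives R⁻¹ = [[-1/3, -8/3, 4/3], [1, 11/2, -3], [-1/3, -13/6, 4/3]].
W = TR⁻¹ = [[-19, -13, -11]] · [[-1/3, -8/3, 4/3], [1, 11/2, -3], [-1/3, -13/6, 4/3]] = [[-3, 3, -1]].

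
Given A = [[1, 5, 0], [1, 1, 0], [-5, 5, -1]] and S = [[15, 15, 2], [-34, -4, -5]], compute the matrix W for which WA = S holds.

Since A sits to the right of W, W = SA⁻¹.
det A = 4, so A⁻¹ = [[-1/4, 5/4, 0], [1/4, -1/4, 0], [5/2, -15/2, -1]].
W = SA⁻¹ = [[15, 15, 2], [-34, -4, -5]] · [[-1/4, 5/4, 0], [1/4, -1/4, 0], [5/2, -15/2, -1]] = [[5, 0, -2], [-5, -4, 5]].

W = [[5, 0, -2], [-5, -4, 5]]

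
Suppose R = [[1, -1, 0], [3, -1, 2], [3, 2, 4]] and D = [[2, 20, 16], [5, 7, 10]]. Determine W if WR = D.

W = [[-4, -4, 6], [-4, 1, 2]]

R is on the right of W, so right-multiply by R⁻¹: W = DR⁻¹.
det R = -2; the adjugate gives R⁻¹ = [[4, -2, 1], [3, -2, 1], [-9/2, 5/2, -1]].
W = DR⁻¹ = [[2, 20, 16], [5, 7, 10]] · [[4, -2, 1], [3, -2, 1], [-9/2, 5/2, -1]] = [[-4, -4, 6], [-4, 1, 2]].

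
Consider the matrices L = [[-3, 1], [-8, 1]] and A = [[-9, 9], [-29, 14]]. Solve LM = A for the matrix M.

M = [[4, -1], [3, 6]]

L is on the left of M, so left-multiply by L⁻¹: M = L⁻¹A.
det L = 5; the adjugate gives L⁻¹ = [[1/5, -1/5], [8/5, -3/5]].
M = L⁻¹A = [[1/5, -1/5], [8/5, -3/5]] · [[-9, 9], [-29, 14]] = [[4, -1], [3, 6]].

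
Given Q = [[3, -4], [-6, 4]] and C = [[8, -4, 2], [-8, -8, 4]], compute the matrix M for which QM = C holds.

M = [[0, 4, -2], [-2, 4, -2]]

Left-multiplying both sides by Q⁻¹ gives M = Q⁻¹C.
Q has determinant -12; Q⁻¹ = [[-1/3, -1/3], [-1/2, -1/4]].
M = Q⁻¹C = [[-1/3, -1/3], [-1/2, -1/4]] · [[8, -4, 2], [-8, -8, 4]] = [[0, 4, -2], [-2, 4, -2]].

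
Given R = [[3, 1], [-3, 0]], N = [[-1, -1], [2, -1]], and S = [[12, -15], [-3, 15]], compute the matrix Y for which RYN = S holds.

Y = [[3, 2], [-3, 3]]

Y = R⁻¹SN⁻¹ (apply R⁻¹ on the left and N⁻¹ on the right).
R has determinant 3; R⁻¹ = [[0, -1/3], [1, 1]].
N has determinant 3; N⁻¹ = [[-1/3, 1/3], [-2/3, -1/3]].
R⁻¹S = [[1, -5], [9, 0]].
Y = (R⁻¹S)N⁻¹ = [[3, 2], [-3, 3]].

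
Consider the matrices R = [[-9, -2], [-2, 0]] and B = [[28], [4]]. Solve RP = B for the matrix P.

P = [[-2], [-5]]

Left-multiplying both sides by R⁻¹ gives P = R⁻¹B.
det R = -4; the adjugate gives R⁻¹ = [[0, -1/2], [-1/2, 9/4]].
P = R⁻¹B = [[0, -1/2], [-1/2, 9/4]] · [[28], [4]] = [[-2], [-5]].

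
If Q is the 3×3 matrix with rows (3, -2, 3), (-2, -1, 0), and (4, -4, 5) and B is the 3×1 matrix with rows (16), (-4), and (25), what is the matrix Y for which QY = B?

Q is on the left of Y, so left-multiply by Q⁻¹: Y = Q⁻¹B.
det Q = 1, so Q⁻¹ = [[-5, -2, 3], [10, 3, -6], [12, 4, -7]].
Y = Q⁻¹B = [[-5, -2, 3], [10, 3, -6], [12, 4, -7]] · [[16], [-4], [25]] = [[3], [-2], [1]].

Y = [[3], [-2], [1]]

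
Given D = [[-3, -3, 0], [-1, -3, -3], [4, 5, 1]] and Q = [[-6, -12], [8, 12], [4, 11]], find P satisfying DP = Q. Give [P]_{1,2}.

D is on the left of P, so left-multiply by D⁻¹: P = D⁻¹Q.
D has determinant -3; D⁻¹ = [[-4, -1, -3], [11/3, 1, 3], [-7/3, -1, -2]].
P = D⁻¹Q = [[-4, -1, -3], [11/3, 1, 3], [-7/3, -1, -2]] · [[-6, -12], [8, 12], [4, 11]] = [[4, 3], [-2, 1], [-2, -6]].

3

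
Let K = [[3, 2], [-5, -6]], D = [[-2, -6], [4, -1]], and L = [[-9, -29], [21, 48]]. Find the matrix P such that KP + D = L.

P = [[-1, -5], [-2, -4]]

KP = L − D = [[-7, -23], [17, 49]].
Left-multiplying both sides by K⁻¹ gives P = K⁻¹(L − D).
det K = -8, so K⁻¹ = [[3/4, 1/4], [-5/8, -3/8]].
P = K⁻¹(L − D) = [[-1, -5], [-2, -4]].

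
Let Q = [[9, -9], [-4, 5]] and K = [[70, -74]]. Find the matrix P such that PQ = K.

P = [[6, -4]]

Q is on the right of P, so right-multiply by Q⁻¹: P = KQ⁻¹.
det Q = 9; the adjugate gives Q⁻¹ = [[5/9, 1], [4/9, 1]].
P = KQ⁻¹ = [[70, -74]] · [[5/9, 1], [4/9, 1]] = [[6, -4]].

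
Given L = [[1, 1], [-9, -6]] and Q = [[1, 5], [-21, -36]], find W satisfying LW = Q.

Left-multiplying both sides by L⁻¹ gives W = L⁻¹Q.
det L = 3, so L⁻¹ = [[-2, -1/3], [3, 1/3]].
W = L⁻¹Q = [[-2, -1/3], [3, 1/3]] · [[1, 5], [-21, -36]] = [[5, 2], [-4, 3]].

W = [[5, 2], [-4, 3]]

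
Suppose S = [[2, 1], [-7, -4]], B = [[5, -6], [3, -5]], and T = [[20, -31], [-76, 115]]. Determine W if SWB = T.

W = [[-1, 3], [3, -1]]

Isolating W: multiply by S⁻¹ from the left and B⁻¹ from the right, so W = S⁻¹TB⁻¹.
S has determinant -1; S⁻¹ = [[4, 1], [-7, -2]].
det B = -7, so B⁻¹ = [[5/7, -6/7], [3/7, -5/7]].
S⁻¹T = [[4, -9], [12, -13]].
W = (S⁻¹T)B⁻¹ = [[-1, 3], [3, -1]].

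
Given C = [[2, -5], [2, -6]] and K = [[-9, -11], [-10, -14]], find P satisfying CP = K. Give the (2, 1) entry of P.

Left-multiplying both sides by C⁻¹ gives P = C⁻¹K.
C has determinant -2; C⁻¹ = [[3, -5/2], [1, -1]].
P = C⁻¹K = [[3, -5/2], [1, -1]] · [[-9, -11], [-10, -14]] = [[-2, 2], [1, 3]].

1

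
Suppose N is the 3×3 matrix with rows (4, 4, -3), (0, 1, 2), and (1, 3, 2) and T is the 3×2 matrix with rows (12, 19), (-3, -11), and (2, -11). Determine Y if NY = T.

Since N multiplies Y on the left, Y = N⁻¹T.
N has determinant -5; N⁻¹ = [[4/5, 17/5, -11/5], [-2/5, -11/5, 8/5], [1/5, 8/5, -4/5]].
Y = N⁻¹T = [[4/5, 17/5, -11/5], [-2/5, -11/5, 8/5], [1/5, 8/5, -4/5]] · [[12, 19], [-3, -11], [2, -11]] = [[-5, 2], [5, -1], [-4, -5]].

Y = [[-5, 2], [5, -1], [-4, -5]]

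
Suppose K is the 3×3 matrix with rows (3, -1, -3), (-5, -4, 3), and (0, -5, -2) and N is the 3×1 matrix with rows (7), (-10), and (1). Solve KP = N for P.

P = [[4], [-1], [2]]

Left-multiplying both sides by K⁻¹ gives P = K⁻¹N.
det K = 4; the adjugate gives K⁻¹ = [[23/4, 13/4, -15/4], [-5/2, -3/2, 3/2], [25/4, 15/4, -17/4]].
P = K⁻¹N = [[23/4, 13/4, -15/4], [-5/2, -3/2, 3/2], [25/4, 15/4, -17/4]] · [[7], [-10], [1]] = [[4], [-1], [2]].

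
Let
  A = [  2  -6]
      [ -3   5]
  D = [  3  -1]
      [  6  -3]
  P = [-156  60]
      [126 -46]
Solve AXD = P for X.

X = [[-3, 2], [5, 2]]

Isolating X: multiply by A⁻¹ from the left and D⁻¹ from the right, so X = A⁻¹PD⁻¹.
A has determinant -8; A⁻¹ = [[-5/8, -3/4], [-3/8, -1/4]].
det D = -3; the adjugate gives D⁻¹ = [[1, -1/3], [2, -1]].
A⁻¹P = [[3, -3], [27, -11]].
X = (A⁻¹P)D⁻¹ = [[-3, 2], [5, 2]].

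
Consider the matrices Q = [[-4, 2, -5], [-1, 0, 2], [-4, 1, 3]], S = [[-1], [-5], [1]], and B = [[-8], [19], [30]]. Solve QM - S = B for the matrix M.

QM = B + S = [[-9], [14], [31]].
Q is on the left of M, so left-multiply by Q⁻¹: M = Q⁻¹(B + S).
det Q = 3, so Q⁻¹ = [[-2/3, -11/3, 4/3], [-5/3, -32/3, 13/3], [-1/3, -4/3, 2/3]].
M = Q⁻¹(B + S) = [[-4], [0], [5]].

M = [[-4], [0], [5]]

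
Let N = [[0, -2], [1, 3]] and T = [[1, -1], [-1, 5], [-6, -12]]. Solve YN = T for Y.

Right-multiplying both sides by N⁻¹ gives Y = TN⁻¹.
det N = 2, so N⁻¹ = [[3/2, 1], [-1/2, 0]].
Y = TN⁻¹ = [[1, -1], [-1, 5], [-6, -12]] · [[3/2, 1], [-1/2, 0]] = [[2, 1], [-4, -1], [-3, -6]].

Y = [[2, 1], [-4, -1], [-3, -6]]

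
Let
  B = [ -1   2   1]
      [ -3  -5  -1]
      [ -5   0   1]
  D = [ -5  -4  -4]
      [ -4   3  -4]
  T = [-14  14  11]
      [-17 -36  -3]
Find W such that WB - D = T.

W = [[0, -2, 5], [-4, 5, 2]]

WB = T + D = [[-19, 10, 7], [-21, -33, -7]].
Right-multiplying both sides by B⁻¹ gives W = (T + D)B⁻¹.
B has determinant -4; B⁻¹ = [[5/4, 1/2, -3/4], [-2, -1, 1], [25/4, 5/2, -11/4]].
W = (T + D)B⁻¹ = [[0, -2, 5], [-4, 5, 2]].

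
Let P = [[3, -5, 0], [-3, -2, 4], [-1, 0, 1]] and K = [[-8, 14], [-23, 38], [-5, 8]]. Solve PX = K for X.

Left-multiplying both sides by P⁻¹ gives X = P⁻¹K.
det P = -1; the adjugate gives P⁻¹ = [[2, -5, 20], [1, -3, 12], [2, -5, 21]].
X = P⁻¹K = [[2, -5, 20], [1, -3, 12], [2, -5, 21]] · [[-8, 14], [-23, 38], [-5, 8]] = [[-1, -2], [1, -4], [-6, 6]].

X = [[-1, -2], [1, -4], [-6, 6]]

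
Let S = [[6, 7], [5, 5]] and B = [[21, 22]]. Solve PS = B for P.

P = [[1, 3]]

S is on the right of P, so right-multiply by S⁻¹: P = BS⁻¹.
det S = -5, so S⁻¹ = [[-1, 7/5], [1, -6/5]].
P = BS⁻¹ = [[21, 22]] · [[-1, 7/5], [1, -6/5]] = [[1, 3]].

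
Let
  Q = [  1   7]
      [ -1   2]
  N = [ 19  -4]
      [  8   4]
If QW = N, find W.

Since Q multiplies W on the left, W = Q⁻¹N.
det Q = 9; the adjugate gives Q⁻¹ = [[2/9, -7/9], [1/9, 1/9]].
W = Q⁻¹N = [[2/9, -7/9], [1/9, 1/9]] · [[19, -4], [8, 4]] = [[-2, -4], [3, 0]].

W = [[-2, -4], [3, 0]]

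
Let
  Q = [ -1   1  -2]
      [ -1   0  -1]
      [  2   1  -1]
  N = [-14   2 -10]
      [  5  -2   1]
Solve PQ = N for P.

P = [[5, 3, -3], [-5, 6, 3]]

Since Q sits to the right of P, P = NQ⁻¹.
det Q = -2; the adjugate gives Q⁻¹ = [[-1/2, 1/2, 1/2], [3/2, -5/2, -1/2], [1/2, -3/2, -1/2]].
P = NQ⁻¹ = [[-14, 2, -10], [5, -2, 1]] · [[-1/2, 1/2, 1/2], [3/2, -5/2, -1/2], [1/2, -3/2, -1/2]] = [[5, 3, -3], [-5, 6, 3]].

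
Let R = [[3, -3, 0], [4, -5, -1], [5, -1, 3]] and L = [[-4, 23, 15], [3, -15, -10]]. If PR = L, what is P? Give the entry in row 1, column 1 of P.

-4

Since R sits to the right of P, P = LR⁻¹.
R has determinant 3; R⁻¹ = [[-16/3, 3, 1], [-17/3, 3, 1], [7, -4, -1]].
P = LR⁻¹ = [[-4, 23, 15], [3, -15, -10]] · [[-16/3, 3, 1], [-17/3, 3, 1], [7, -4, -1]] = [[-4, -3, 4], [-1, 4, -2]].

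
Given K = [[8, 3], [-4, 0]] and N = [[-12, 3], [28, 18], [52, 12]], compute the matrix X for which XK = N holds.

Right-multiplying both sides by K⁻¹ gives X = NK⁻¹.
det K = 12; the adjugate gives K⁻¹ = [[0, -1/4], [1/3, 2/3]].
X = NK⁻¹ = [[-12, 3], [28, 18], [52, 12]] · [[0, -1/4], [1/3, 2/3]] = [[1, 5], [6, 5], [4, -5]].

X = [[1, 5], [6, 5], [4, -5]]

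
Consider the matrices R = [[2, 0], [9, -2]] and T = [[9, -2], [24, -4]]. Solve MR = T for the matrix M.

Since R sits to the right of M, M = TR⁻¹.
R has determinant -4; R⁻¹ = [[1/2, 0], [9/4, -1/2]].
M = TR⁻¹ = [[9, -2], [24, -4]] · [[1/2, 0], [9/4, -1/2]] = [[0, 1], [3, 2]].

M = [[0, 1], [3, 2]]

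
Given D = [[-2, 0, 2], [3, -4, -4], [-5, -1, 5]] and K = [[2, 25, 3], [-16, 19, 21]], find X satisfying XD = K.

Since D sits to the right of X, X = KD⁻¹.
det D = 2, so D⁻¹ = [[-12, -1, 4], [5/2, 0, -1], [-23/2, -1, 4]].
X = KD⁻¹ = [[2, 25, 3], [-16, 19, 21]] · [[-12, -1, 4], [5/2, 0, -1], [-23/2, -1, 4]] = [[4, -5, -5], [-2, -5, 1]].

X = [[4, -5, -5], [-2, -5, 1]]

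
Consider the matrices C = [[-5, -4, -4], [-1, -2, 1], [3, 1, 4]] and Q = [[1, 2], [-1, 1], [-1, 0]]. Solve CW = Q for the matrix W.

Since C multiplies W on the left, W = C⁻¹Q.
det C = -3; the adjugate gives C⁻¹ = [[3, -4, 4], [-7/3, 8/3, -3], [-5/3, 7/3, -2]].
W = C⁻¹Q = [[3, -4, 4], [-7/3, 8/3, -3], [-5/3, 7/3, -2]] · [[1, 2], [-1, 1], [-1, 0]] = [[3, 2], [-2, -2], [-2, -1]].

W = [[3, 2], [-2, -2], [-2, -1]]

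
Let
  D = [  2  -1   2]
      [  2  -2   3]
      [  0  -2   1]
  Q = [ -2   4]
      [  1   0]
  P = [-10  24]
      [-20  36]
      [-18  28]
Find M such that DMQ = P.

M = D⁻¹PQ⁻¹ (apply D⁻¹ on the left and Q⁻¹ on the right).
D has determinant 2; D⁻¹ = [[2, -3/2, 1/2], [-1, 1, -1], [-2, 2, -1]].
Q has determinant -4; Q⁻¹ = [[0, 1], [1/4, 1/2]].
D⁻¹P = [[1, 8], [8, -16], [-2, -4]].
M = (D⁻¹P)Q⁻¹ = [[2, 5], [-4, 0], [-1, -4]].

M = [[2, 5], [-4, 0], [-1, -4]]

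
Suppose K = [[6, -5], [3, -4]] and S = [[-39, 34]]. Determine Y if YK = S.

Since K sits to the right of Y, Y = SK⁻¹.
K has determinant -9; K⁻¹ = [[4/9, -5/9], [1/3, -2/3]].
Y = SK⁻¹ = [[-39, 34]] · [[4/9, -5/9], [1/3, -2/3]] = [[-6, -1]].

Y = [[-6, -1]]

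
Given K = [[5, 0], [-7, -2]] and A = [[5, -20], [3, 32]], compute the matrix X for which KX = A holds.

K is on the left of X, so left-multiply by K⁻¹: X = K⁻¹A.
det K = -10, so K⁻¹ = [[1/5, 0], [-7/10, -1/2]].
X = K⁻¹A = [[1/5, 0], [-7/10, -1/2]] · [[5, -20], [3, 32]] = [[1, -4], [-5, -2]].

X = [[1, -4], [-5, -2]]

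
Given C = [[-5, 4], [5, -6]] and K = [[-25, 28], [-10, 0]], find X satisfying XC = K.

X = [[1, -4], [6, 4]]

C is on the right of X, so right-multiply by C⁻¹: X = KC⁻¹.
det C = 10, so C⁻¹ = [[-3/5, -2/5], [-1/2, -1/2]].
X = KC⁻¹ = [[-25, 28], [-10, 0]] · [[-3/5, -2/5], [-1/2, -1/2]] = [[1, -4], [6, 4]].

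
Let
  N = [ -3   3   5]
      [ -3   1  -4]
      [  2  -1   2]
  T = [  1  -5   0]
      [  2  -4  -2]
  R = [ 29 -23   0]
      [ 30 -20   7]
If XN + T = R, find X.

X = [[-4, -4, 2], [-3, -5, 2]]

XN = R − T = [[28, -18, 0], [28, -16, 9]].
N is on the right of X, so right-multiply by N⁻¹: X = (R − T)N⁻¹.
det N = 5, so N⁻¹ = [[-2/5, -11/5, -17/5], [-2/5, -16/5, -27/5], [1/5, 3/5, 6/5]].
X = (R − T)N⁻¹ = [[-4, -4, 2], [-3, -5, 2]].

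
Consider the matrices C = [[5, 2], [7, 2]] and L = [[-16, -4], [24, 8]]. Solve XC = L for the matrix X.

Right-multiplying both sides by C⁻¹ gives X = LC⁻¹.
det C = -4; the adjugate gives C⁻¹ = [[-1/2, 1/2], [7/4, -5/4]].
X = LC⁻¹ = [[-16, -4], [24, 8]] · [[-1/2, 1/2], [7/4, -5/4]] = [[1, -3], [2, 2]].

X = [[1, -3], [2, 2]]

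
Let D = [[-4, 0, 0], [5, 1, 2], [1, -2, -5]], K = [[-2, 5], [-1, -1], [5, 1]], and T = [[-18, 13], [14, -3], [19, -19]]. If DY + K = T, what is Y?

DY = T − K = [[-16, 8], [15, -2], [14, -20]].
Left-multiplying both sides by D⁻¹ gives Y = D⁻¹(T − K).
det D = 4, so D⁻¹ = [[-1/4, 0, 0], [27/4, 5, 2], [-11/4, -2, -1]].
Y = D⁻¹(T − K) = [[4, -2], [-5, 4], [0, 2]].

Y = [[4, -2], [-5, 4], [0, 2]]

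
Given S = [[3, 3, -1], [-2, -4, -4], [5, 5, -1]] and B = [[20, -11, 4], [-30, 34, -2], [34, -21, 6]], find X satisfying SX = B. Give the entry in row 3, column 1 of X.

Since S multiplies X on the left, X = S⁻¹B.
S has determinant -4; S⁻¹ = [[-6, 1/2, 4], [11/2, -1/2, -7/2], [-5/2, 0, 3/2]].
X = S⁻¹B = [[-6, 1/2, 4], [11/2, -1/2, -7/2], [-5/2, 0, 3/2]] · [[20, -11, 4], [-30, 34, -2], [34, -21, 6]] = [[1, -1, -1], [6, -4, 2], [1, -4, -1]].

1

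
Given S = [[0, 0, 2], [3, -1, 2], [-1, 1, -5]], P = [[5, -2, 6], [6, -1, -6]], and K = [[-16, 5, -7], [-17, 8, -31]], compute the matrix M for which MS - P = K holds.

MS = K + P = [[-11, 3, -1], [-11, 7, -37]].
Right-multiplying both sides by S⁻¹ gives M = (K + P)S⁻¹.
det S = 4; the adjugate gives S⁻¹ = [[3/4, 1/2, 1/2], [13/4, 1/2, 3/2], [1/2, 0, 0]].
M = (K + P)S⁻¹ = [[1, -4, -1], [-4, -2, 5]].

M = [[1, -4, -1], [-4, -2, 5]]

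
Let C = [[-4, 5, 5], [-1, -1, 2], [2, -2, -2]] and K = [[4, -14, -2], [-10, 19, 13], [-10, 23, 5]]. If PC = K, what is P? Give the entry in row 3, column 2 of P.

-6

C is on the right of P, so right-multiply by C⁻¹: P = KC⁻¹.
det C = 6, so C⁻¹ = [[1, 0, 5/2], [1/3, -1/3, 1/2], [2/3, 1/3, 3/2]].
P = KC⁻¹ = [[4, -14, -2], [-10, 19, 13], [-10, 23, 5]] · [[1, 0, 5/2], [1/3, -1/3, 1/2], [2/3, 1/3, 3/2]] = [[-2, 4, 0], [5, -2, 4], [1, -6, -6]].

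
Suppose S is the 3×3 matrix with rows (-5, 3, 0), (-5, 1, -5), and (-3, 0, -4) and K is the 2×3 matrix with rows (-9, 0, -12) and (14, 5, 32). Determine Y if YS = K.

Y = [[0, 0, 3], [3, -4, -3]]

S is on the right of Y, so right-multiply by S⁻¹: Y = KS⁻¹.
S has determinant 5; S⁻¹ = [[-4/5, 12/5, -3], [-1, 4, -5], [3/5, -9/5, 2]].
Y = KS⁻¹ = [[-9, 0, -12], [14, 5, 32]] · [[-4/5, 12/5, -3], [-1, 4, -5], [3/5, -9/5, 2]] = [[0, 0, 3], [3, -4, -3]].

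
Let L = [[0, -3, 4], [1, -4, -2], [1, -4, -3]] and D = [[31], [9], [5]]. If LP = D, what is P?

P = [[-3], [-5], [4]]

Left-multiplying both sides by L⁻¹ gives P = L⁻¹D.
det L = -3, so L⁻¹ = [[-4/3, 25/3, -22/3], [-1/3, 4/3, -4/3], [0, 1, -1]].
P = L⁻¹D = [[-4/3, 25/3, -22/3], [-1/3, 4/3, -4/3], [0, 1, -1]] · [[31], [9], [5]] = [[-3], [-5], [4]].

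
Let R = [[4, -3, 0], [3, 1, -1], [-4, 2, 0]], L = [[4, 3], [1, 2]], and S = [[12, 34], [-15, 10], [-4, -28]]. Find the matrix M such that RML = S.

Isolating M: multiply by R⁻¹ from the left and L⁻¹ from the right, so M = R⁻¹SL⁻¹.
det R = -4, so R⁻¹ = [[-1/2, 0, -3/4], [-1, 0, -1], [-5/2, -1, -13/4]].
L has determinant 5; L⁻¹ = [[2/5, -3/5], [-1/5, 4/5]].
R⁻¹S = [[-3, 4], [-8, -6], [-2, -4]].
M = (R⁻¹S)L⁻¹ = [[-2, 5], [-2, 0], [0, -2]].

M = [[-2, 5], [-2, 0], [0, -2]]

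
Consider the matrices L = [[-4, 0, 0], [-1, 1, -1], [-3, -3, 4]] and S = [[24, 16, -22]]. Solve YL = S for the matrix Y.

Since L sits to the right of Y, Y = SL⁻¹.
det L = -4; the adjugate gives L⁻¹ = [[-1/4, 0, 0], [-7/4, 4, 1], [-3/2, 3, 1]].
Y = SL⁻¹ = [[24, 16, -22]] · [[-1/4, 0, 0], [-7/4, 4, 1], [-3/2, 3, 1]] = [[-1, -2, -6]].

Y = [[-1, -2, -6]]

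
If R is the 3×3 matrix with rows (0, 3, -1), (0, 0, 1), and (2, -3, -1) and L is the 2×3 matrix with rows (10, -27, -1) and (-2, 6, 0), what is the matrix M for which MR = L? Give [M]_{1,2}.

0

Since R sits to the right of M, M = LR⁻¹.
det R = 6; the adjugate gives R⁻¹ = [[1/2, 1, 1/2], [1/3, 1/3, 0], [0, 1, 0]].
M = LR⁻¹ = [[10, -27, -1], [-2, 6, 0]] · [[1/2, 1, 1/2], [1/3, 1/3, 0], [0, 1, 0]] = [[-4, 0, 5], [1, 0, -1]].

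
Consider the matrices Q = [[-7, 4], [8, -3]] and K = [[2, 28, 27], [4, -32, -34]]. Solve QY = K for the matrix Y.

Since Q multiplies Y on the left, Y = Q⁻¹K.
det Q = -11, so Q⁻¹ = [[3/11, 4/11], [8/11, 7/11]].
Y = Q⁻¹K = [[3/11, 4/11], [8/11, 7/11]] · [[2, 28, 27], [4, -32, -34]] = [[2, -4, -5], [4, 0, -2]].

Y = [[2, -4, -5], [4, 0, -2]]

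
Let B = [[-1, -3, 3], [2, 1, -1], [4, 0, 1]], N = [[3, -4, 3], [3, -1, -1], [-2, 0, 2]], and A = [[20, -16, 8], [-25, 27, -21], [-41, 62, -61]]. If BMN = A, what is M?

M = [[-2, -5, -5], [-3, 1, -3], [-3, 2, -3]]

Left-multiply by B⁻¹ and right-multiply by N⁻¹: M = B⁻¹AN⁻¹.
det B = 5, so B⁻¹ = [[1/5, 3/5, 0], [-6/5, -13/5, 1], [-4/5, -12/5, 1]].
det N = 4; the adjugate gives N⁻¹ = [[-1/2, 2, 7/4], [-1, 3, 3], [-1/2, 2, 9/4]].
B⁻¹A = [[-11, 13, -11], [0, 11, -16], [3, 10, -17]].
M = (B⁻¹A)N⁻¹ = [[-2, -5, -5], [-3, 1, -3], [-3, 2, -3]].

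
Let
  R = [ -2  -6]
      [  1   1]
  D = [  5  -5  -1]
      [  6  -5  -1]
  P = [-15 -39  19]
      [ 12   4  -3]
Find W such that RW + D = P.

W = [[4, 5, 2], [2, 4, -4]]

RW = P − D = [[-20, -34, 20], [6, 9, -2]].
Since R multiplies W on the left, W = R⁻¹(P − D).
det R = 4; the adjugate gives R⁻¹ = [[1/4, 3/2], [-1/4, -1/2]].
W = R⁻¹(P − D) = [[4, 5, 2], [2, 4, -4]].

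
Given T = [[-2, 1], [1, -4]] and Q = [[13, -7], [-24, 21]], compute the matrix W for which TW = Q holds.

W = [[-4, 1], [5, -5]]

T is on the left of W, so left-multiply by T⁻¹: W = T⁻¹Q.
T has determinant 7; T⁻¹ = [[-4/7, -1/7], [-1/7, -2/7]].
W = T⁻¹Q = [[-4/7, -1/7], [-1/7, -2/7]] · [[13, -7], [-24, 21]] = [[-4, 1], [5, -5]].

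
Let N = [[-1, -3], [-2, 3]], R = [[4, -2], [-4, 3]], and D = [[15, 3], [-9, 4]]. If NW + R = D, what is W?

W = [[-2, -2], [-3, -1]]

NW = D − R = [[11, 5], [-5, 1]].
Since N multiplies W on the left, W = N⁻¹(D − R).
N has determinant -9; N⁻¹ = [[-1/3, -1/3], [-2/9, 1/9]].
W = N⁻¹(D − R) = [[-2, -2], [-3, -1]].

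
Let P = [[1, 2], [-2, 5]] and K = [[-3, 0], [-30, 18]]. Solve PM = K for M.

Left-multiplying both sides by P⁻¹ gives M = P⁻¹K.
det P = 9, so P⁻¹ = [[5/9, -2/9], [2/9, 1/9]].
M = P⁻¹K = [[5/9, -2/9], [2/9, 1/9]] · [[-3, 0], [-30, 18]] = [[5, -4], [-4, 2]].

M = [[5, -4], [-4, 2]]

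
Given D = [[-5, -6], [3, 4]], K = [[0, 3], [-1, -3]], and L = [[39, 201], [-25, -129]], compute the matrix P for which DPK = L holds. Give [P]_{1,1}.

-2

P = D⁻¹LK⁻¹ (apply D⁻¹ on the left and K⁻¹ on the right).
det D = -2; the adjugate gives D⁻¹ = [[-2, -3], [3/2, 5/2]].
det K = 3; the adjugate gives K⁻¹ = [[-1, -1], [1/3, 0]].
D⁻¹L = [[-3, -15], [-4, -21]].
P = (D⁻¹L)K⁻¹ = [[-2, 3], [-3, 4]].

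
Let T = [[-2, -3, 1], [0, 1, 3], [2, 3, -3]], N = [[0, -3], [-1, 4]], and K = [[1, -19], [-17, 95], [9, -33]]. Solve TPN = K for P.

Left-multiply by T⁻¹ and right-multiply by N⁻¹: P = T⁻¹KN⁻¹.
det T = 4; the adjugate gives T⁻¹ = [[-3, -3/2, -5/2], [3/2, 1, 3/2], [-1/2, 0, -1/2]].
N has determinant -3; N⁻¹ = [[-4/3, -1], [-1/3, 0]].
T⁻¹K = [[0, -3], [-2, 17], [-5, 26]].
P = (T⁻¹K)N⁻¹ = [[1, 0], [-3, 2], [-2, 5]].

P = [[1, 0], [-3, 2], [-2, 5]]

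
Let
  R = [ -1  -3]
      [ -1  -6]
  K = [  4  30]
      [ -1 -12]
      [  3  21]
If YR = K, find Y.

Y = [[2, -6], [-2, 3], [1, -4]]

R is on the right of Y, so right-multiply by R⁻¹: Y = KR⁻¹.
R has determinant 3; R⁻¹ = [[-2, 1], [1/3, -1/3]].
Y = KR⁻¹ = [[4, 30], [-1, -12], [3, 21]] · [[-2, 1], [1/3, -1/3]] = [[2, -6], [-2, 3], [1, -4]].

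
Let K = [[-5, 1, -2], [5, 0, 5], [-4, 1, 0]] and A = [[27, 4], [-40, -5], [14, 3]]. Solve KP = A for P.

Since K multiplies P on the left, P = K⁻¹A.
K has determinant -5; K⁻¹ = [[1, 2/5, -1], [4, 8/5, -3], [-1, -1/5, 1]].
P = K⁻¹A = [[1, 2/5, -1], [4, 8/5, -3], [-1, -1/5, 1]] · [[27, 4], [-40, -5], [14, 3]] = [[-3, -1], [2, -1], [-5, 0]].

P = [[-3, -1], [2, -1], [-5, 0]]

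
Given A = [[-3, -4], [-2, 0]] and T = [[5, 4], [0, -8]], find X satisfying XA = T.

A is on the right of X, so right-multiply by A⁻¹: X = TA⁻¹.
det A = -8, so A⁻¹ = [[0, -1/2], [-1/4, 3/8]].
X = TA⁻¹ = [[5, 4], [0, -8]] · [[0, -1/2], [-1/4, 3/8]] = [[-1, -1], [2, -3]].

X = [[-1, -1], [2, -3]]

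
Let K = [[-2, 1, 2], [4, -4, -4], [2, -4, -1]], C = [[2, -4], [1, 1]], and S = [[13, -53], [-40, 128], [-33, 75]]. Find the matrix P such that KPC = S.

P = [[-2, 2], [3, 1], [2, -3]]

P = K⁻¹SC⁻¹ (apply K⁻¹ on the left and C⁻¹ on the right).
det K = 4; the adjugate gives K⁻¹ = [[-3, -7/4, 1], [-1, -1/2, 0], [-2, -3/2, 1]].
det C = 6, so C⁻¹ = [[1/6, 2/3], [-1/6, 1/3]].
K⁻¹S = [[-2, 10], [7, -11], [1, -11]].
P = (K⁻¹S)C⁻¹ = [[-2, 2], [3, 1], [2, -3]].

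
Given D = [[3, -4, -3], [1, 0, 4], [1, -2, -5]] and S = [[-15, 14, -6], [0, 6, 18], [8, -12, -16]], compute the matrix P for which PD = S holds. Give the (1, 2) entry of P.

-5

Right-multiplying both sides by D⁻¹ gives P = SD⁻¹.
D has determinant -6; D⁻¹ = [[-4/3, 7/3, 8/3], [-3/2, 2, 5/2], [1/3, -1/3, -2/3]].
P = SD⁻¹ = [[-15, 14, -6], [0, 6, 18], [8, -12, -16]] · [[-4/3, 7/3, 8/3], [-3/2, 2, 5/2], [1/3, -1/3, -2/3]] = [[-3, -5, -1], [-3, 6, 3], [2, 0, 2]].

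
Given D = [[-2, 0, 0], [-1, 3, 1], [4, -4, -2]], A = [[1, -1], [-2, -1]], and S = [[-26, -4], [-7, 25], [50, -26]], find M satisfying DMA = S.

M = [[3, -5], [-5, -5], [-1, 4]]

Isolating M: multiply by D⁻¹ from the left and A⁻¹ from the right, so M = D⁻¹SA⁻¹.
det D = 4, so D⁻¹ = [[-1/2, 0, 0], [1/2, 1, 1/2], [-2, -2, -3/2]].
det A = -3, so A⁻¹ = [[1/3, -1/3], [-2/3, -1/3]].
D⁻¹S = [[13, 2], [5, 10], [-9, -3]].
M = (D⁻¹S)A⁻¹ = [[3, -5], [-5, -5], [-1, 4]].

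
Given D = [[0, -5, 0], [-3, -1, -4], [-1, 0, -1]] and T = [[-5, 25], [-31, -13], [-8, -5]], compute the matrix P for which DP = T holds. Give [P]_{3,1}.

6

Left-multiplying both sides by D⁻¹ gives P = D⁻¹T.
D has determinant -5; D⁻¹ = [[-1/5, 1, -4], [-1/5, 0, 0], [1/5, -1, 3]].
P = D⁻¹T = [[-1/5, 1, -4], [-1/5, 0, 0], [1/5, -1, 3]] · [[-5, 25], [-31, -13], [-8, -5]] = [[2, 2], [1, -5], [6, 3]].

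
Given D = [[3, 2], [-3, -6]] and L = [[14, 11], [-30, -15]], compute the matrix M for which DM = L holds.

Left-multiplying both sides by D⁻¹ gives M = D⁻¹L.
det D = -12, so D⁻¹ = [[1/2, 1/6], [-1/4, -1/4]].
M = D⁻¹L = [[1/2, 1/6], [-1/4, -1/4]] · [[14, 11], [-30, -15]] = [[2, 3], [4, 1]].

M = [[2, 3], [4, 1]]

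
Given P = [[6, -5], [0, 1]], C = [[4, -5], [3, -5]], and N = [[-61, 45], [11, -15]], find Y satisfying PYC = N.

Y = [[-4, 5], [2, 1]]

Y = P⁻¹NC⁻¹ (apply P⁻¹ on the left and C⁻¹ on the right).
det P = 6, so P⁻¹ = [[1/6, 5/6], [0, 1]].
det C = -5, so C⁻¹ = [[1, -1], [3/5, -4/5]].
P⁻¹N = [[-1, -5], [11, -15]].
Y = (P⁻¹N)C⁻¹ = [[-4, 5], [2, 1]].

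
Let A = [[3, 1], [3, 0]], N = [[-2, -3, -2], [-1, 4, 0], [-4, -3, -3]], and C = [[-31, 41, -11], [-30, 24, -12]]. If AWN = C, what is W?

W = [[-4, 2, 4], [4, 5, -3]]

Isolating W: multiply by A⁻¹ from the left and N⁻¹ from the right, so W = A⁻¹CN⁻¹.
det A = -3; the adjugate gives A⁻¹ = [[0, 1/3], [1, -1]].
det N = -5, so N⁻¹ = [[12/5, 3/5, -8/5], [3/5, 2/5, -2/5], [-19/5, -6/5, 11/5]].
A⁻¹C = [[-10, 8, -4], [-1, 17, 1]].
W = (A⁻¹C)N⁻¹ = [[-4, 2, 4], [4, 5, -3]].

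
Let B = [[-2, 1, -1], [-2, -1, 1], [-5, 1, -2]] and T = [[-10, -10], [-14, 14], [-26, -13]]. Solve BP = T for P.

P = [[6, -1], [0, -6], [-2, 6]]

Left-multiplying both sides by B⁻¹ gives P = B⁻¹T.
B has determinant -4; B⁻¹ = [[-1/4, -1/4, 0], [9/4, 1/4, -1], [7/4, 3/4, -1]].
P = B⁻¹T = [[-1/4, -1/4, 0], [9/4, 1/4, -1], [7/4, 3/4, -1]] · [[-10, -10], [-14, 14], [-26, -13]] = [[6, -1], [0, -6], [-2, 6]].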